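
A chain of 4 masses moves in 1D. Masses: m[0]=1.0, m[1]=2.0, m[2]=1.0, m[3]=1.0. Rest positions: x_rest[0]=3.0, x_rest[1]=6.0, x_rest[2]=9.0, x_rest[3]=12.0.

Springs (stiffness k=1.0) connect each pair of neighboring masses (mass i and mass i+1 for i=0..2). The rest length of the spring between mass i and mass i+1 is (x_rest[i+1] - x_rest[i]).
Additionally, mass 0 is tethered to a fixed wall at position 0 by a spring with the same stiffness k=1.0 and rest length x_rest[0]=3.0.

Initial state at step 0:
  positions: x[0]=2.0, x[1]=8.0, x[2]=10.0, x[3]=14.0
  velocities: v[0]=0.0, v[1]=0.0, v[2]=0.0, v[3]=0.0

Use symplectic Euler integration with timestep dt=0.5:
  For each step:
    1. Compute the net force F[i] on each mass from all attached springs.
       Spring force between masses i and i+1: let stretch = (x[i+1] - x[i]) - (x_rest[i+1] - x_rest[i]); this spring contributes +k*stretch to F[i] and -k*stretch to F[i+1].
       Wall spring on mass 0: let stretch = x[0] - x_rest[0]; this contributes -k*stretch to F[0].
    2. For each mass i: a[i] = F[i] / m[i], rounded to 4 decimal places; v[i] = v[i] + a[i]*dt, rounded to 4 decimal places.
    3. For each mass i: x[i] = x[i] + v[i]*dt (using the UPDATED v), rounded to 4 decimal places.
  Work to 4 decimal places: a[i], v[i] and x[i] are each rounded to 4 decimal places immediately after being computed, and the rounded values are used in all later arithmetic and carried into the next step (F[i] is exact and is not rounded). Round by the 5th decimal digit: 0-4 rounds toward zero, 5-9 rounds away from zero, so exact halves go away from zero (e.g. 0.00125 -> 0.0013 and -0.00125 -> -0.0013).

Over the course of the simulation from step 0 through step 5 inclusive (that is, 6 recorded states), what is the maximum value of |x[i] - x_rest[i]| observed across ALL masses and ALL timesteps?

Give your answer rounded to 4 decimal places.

Answer: 2.2657

Derivation:
Step 0: x=[2.0000 8.0000 10.0000 14.0000] v=[0.0000 0.0000 0.0000 0.0000]
Step 1: x=[3.0000 7.5000 10.5000 13.7500] v=[2.0000 -1.0000 1.0000 -0.5000]
Step 2: x=[4.3750 6.8125 11.0625 13.4375] v=[2.7500 -1.3750 1.1250 -0.6250]
Step 3: x=[5.2657 6.3516 11.1563 13.2813] v=[1.7813 -0.9219 0.1875 -0.3125]
Step 4: x=[5.1114 6.3555 10.5801 13.3438] v=[-0.3086 0.0078 -1.1524 0.1250]
Step 5: x=[3.9903 6.7320 9.6387 13.4654] v=[-2.2423 0.7530 -1.8829 0.2432]
Max displacement = 2.2657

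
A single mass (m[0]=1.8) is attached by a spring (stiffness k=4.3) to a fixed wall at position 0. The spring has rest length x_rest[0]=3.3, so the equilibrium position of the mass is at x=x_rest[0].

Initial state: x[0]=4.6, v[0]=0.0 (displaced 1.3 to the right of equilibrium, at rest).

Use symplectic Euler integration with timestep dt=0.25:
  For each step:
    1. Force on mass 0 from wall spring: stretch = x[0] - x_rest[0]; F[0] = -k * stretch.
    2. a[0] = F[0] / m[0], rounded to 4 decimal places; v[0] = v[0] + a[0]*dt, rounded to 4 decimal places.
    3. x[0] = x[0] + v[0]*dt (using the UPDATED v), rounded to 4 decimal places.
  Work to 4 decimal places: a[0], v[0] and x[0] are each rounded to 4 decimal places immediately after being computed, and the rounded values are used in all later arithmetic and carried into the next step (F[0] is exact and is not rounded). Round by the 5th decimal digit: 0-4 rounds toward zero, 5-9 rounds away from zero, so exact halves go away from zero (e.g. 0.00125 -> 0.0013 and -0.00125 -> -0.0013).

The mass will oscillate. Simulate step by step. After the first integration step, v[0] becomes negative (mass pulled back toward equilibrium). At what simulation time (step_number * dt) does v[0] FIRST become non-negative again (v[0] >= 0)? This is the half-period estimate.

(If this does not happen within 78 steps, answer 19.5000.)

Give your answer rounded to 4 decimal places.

Step 0: x=[4.6000] v=[0.0000]
Step 1: x=[4.4059] v=[-0.7764]
Step 2: x=[4.0467] v=[-1.4369]
Step 3: x=[3.5760] v=[-1.8829]
Step 4: x=[3.0641] v=[-2.0477]
Step 5: x=[2.5874] v=[-1.9068]
Step 6: x=[2.2171] v=[-1.4812]
Step 7: x=[2.0085] v=[-0.8345]
Step 8: x=[1.9927] v=[-0.0632]
Step 9: x=[2.1721] v=[0.7176]
First v>=0 after going negative at step 9, time=2.2500

Answer: 2.2500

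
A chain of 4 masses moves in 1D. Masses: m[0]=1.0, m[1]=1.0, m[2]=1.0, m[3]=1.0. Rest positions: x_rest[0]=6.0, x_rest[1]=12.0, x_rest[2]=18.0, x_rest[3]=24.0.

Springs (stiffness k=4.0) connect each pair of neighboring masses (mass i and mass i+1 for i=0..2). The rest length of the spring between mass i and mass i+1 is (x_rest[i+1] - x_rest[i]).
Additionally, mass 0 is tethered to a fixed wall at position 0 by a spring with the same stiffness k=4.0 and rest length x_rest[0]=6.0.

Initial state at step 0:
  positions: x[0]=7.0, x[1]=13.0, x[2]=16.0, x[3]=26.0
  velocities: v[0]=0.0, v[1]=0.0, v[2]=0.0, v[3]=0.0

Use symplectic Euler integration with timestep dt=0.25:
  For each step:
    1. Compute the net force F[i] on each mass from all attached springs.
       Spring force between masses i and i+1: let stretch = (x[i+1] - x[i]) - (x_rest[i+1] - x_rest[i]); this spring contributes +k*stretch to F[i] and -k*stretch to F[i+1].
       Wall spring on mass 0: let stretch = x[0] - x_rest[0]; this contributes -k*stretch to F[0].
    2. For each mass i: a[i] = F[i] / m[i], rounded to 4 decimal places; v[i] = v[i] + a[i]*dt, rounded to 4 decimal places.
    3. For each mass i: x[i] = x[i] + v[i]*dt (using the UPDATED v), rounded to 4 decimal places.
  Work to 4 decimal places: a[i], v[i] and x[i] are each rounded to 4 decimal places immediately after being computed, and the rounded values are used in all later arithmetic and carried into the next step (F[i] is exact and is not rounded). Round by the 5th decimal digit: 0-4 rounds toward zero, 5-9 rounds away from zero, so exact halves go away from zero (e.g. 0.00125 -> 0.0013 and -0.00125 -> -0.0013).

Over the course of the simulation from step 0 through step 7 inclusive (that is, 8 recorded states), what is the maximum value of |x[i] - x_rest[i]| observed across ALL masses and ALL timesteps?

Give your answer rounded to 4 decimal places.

Step 0: x=[7.0000 13.0000 16.0000 26.0000] v=[0.0000 0.0000 0.0000 0.0000]
Step 1: x=[6.7500 12.2500 17.7500 25.0000] v=[-1.0000 -3.0000 7.0000 -4.0000]
Step 2: x=[6.1875 11.5000 19.9375 23.6875] v=[-2.2500 -3.0000 8.7500 -5.2500]
Step 3: x=[5.4063 11.5313 20.9531 22.9375] v=[-3.1250 0.1250 4.0625 -3.0000]
Step 4: x=[4.8047 12.3868 20.1094 23.1914] v=[-2.4063 3.4218 -3.3749 1.0156]
Step 5: x=[4.8975 13.2774 18.1055 24.1748] v=[0.3711 3.5623 -8.0155 3.9336]
Step 6: x=[5.8609 13.2800 16.4119 25.1409] v=[3.8535 0.0105 -6.7743 3.8643]
Step 7: x=[7.2138 12.2108 16.1176 25.4247] v=[5.4117 -4.2767 -1.1772 1.1353]
Max displacement = 2.9531

Answer: 2.9531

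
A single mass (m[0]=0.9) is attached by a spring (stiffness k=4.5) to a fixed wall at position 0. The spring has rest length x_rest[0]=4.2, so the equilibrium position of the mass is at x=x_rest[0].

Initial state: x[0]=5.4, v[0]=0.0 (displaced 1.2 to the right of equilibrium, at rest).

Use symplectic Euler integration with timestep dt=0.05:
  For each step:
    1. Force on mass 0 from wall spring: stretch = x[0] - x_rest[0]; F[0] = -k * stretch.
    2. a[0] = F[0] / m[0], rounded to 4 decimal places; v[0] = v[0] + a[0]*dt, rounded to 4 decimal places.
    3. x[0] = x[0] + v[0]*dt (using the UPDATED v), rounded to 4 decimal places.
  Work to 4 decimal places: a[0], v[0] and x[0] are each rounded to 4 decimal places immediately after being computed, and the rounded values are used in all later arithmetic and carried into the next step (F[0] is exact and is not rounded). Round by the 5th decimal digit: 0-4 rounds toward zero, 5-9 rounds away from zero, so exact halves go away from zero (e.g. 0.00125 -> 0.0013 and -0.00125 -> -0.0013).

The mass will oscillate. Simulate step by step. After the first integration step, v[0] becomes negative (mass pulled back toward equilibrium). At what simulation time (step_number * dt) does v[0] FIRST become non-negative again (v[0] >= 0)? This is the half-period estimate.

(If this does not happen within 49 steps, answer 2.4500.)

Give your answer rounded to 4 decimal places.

Step 0: x=[5.4000] v=[0.0000]
Step 1: x=[5.3850] v=[-0.3000]
Step 2: x=[5.3552] v=[-0.5963]
Step 3: x=[5.3109] v=[-0.8851]
Step 4: x=[5.2528] v=[-1.1628]
Step 5: x=[5.1815] v=[-1.4260]
Step 6: x=[5.0979] v=[-1.6714]
Step 7: x=[5.0031] v=[-1.8959]
Step 8: x=[4.8983] v=[-2.0967]
Step 9: x=[4.7847] v=[-2.2713]
Step 10: x=[4.6638] v=[-2.4175]
Step 11: x=[4.5371] v=[-2.5335]
Step 12: x=[4.4062] v=[-2.6178]
Step 13: x=[4.2727] v=[-2.6694]
Step 14: x=[4.1383] v=[-2.6876]
Step 15: x=[4.0047] v=[-2.6722]
Step 16: x=[3.8735] v=[-2.6234]
Step 17: x=[3.7464] v=[-2.5418]
Step 18: x=[3.6250] v=[-2.4284]
Step 19: x=[3.5108] v=[-2.2847]
Step 20: x=[3.4052] v=[-2.1124]
Step 21: x=[3.3095] v=[-1.9137]
Step 22: x=[3.2249] v=[-1.6911]
Step 23: x=[3.1525] v=[-1.4473]
Step 24: x=[3.0932] v=[-1.1854]
Step 25: x=[3.0478] v=[-0.9087]
Step 26: x=[3.0168] v=[-0.6207]
Step 27: x=[3.0006] v=[-0.3249]
Step 28: x=[2.9993] v=[-0.0251]
Step 29: x=[3.0131] v=[0.2751]
First v>=0 after going negative at step 29, time=1.4500

Answer: 1.4500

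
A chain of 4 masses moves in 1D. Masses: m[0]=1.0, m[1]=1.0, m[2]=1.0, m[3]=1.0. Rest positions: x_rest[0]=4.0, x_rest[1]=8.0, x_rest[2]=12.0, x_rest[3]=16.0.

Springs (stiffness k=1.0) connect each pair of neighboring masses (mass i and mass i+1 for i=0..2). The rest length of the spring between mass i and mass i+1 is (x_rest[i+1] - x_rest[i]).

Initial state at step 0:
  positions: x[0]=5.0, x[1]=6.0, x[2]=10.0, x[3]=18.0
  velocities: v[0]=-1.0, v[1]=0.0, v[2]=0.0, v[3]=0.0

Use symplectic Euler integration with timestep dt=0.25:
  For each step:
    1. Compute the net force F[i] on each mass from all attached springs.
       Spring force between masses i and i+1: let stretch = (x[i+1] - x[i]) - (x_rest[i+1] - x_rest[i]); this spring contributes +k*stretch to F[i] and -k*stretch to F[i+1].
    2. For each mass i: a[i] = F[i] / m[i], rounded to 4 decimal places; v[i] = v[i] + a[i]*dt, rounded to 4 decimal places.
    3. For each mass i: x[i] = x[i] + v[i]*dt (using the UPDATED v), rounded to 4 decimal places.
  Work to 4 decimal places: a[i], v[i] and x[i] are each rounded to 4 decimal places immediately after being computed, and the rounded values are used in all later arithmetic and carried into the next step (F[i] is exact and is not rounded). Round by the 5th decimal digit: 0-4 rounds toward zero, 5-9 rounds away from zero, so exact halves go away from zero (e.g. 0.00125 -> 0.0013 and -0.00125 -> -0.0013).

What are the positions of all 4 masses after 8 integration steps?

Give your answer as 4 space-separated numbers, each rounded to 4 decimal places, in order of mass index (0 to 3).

Answer: 0.9712 8.6681 13.4680 13.8932

Derivation:
Step 0: x=[5.0000 6.0000 10.0000 18.0000] v=[-1.0000 0.0000 0.0000 0.0000]
Step 1: x=[4.5625 6.1875 10.2500 17.7500] v=[-1.7500 0.7500 1.0000 -1.0000]
Step 2: x=[3.9766 6.5274 10.7149 17.2813] v=[-2.3438 1.3594 1.8594 -1.8750]
Step 3: x=[3.3001 6.9696 11.3284 16.6522] v=[-2.7061 1.7686 2.4541 -2.5166]
Step 4: x=[2.6029 7.4548 12.0023 15.9403] v=[-2.7887 1.9409 2.6954 -2.8476]
Step 5: x=[1.9590 7.9210 12.6381 15.2323] v=[-2.5757 1.8648 2.5430 -2.8321]
Step 6: x=[1.4377 8.3094 13.1412 14.6121] v=[-2.0852 1.5536 2.0123 -2.4807]
Step 7: x=[1.0959 8.5703 13.4342 14.1500] v=[-1.3673 1.0436 1.1721 -1.8484]
Step 8: x=[0.9712 8.6681 13.4680 13.8932] v=[-0.4987 0.3910 0.1351 -1.0274]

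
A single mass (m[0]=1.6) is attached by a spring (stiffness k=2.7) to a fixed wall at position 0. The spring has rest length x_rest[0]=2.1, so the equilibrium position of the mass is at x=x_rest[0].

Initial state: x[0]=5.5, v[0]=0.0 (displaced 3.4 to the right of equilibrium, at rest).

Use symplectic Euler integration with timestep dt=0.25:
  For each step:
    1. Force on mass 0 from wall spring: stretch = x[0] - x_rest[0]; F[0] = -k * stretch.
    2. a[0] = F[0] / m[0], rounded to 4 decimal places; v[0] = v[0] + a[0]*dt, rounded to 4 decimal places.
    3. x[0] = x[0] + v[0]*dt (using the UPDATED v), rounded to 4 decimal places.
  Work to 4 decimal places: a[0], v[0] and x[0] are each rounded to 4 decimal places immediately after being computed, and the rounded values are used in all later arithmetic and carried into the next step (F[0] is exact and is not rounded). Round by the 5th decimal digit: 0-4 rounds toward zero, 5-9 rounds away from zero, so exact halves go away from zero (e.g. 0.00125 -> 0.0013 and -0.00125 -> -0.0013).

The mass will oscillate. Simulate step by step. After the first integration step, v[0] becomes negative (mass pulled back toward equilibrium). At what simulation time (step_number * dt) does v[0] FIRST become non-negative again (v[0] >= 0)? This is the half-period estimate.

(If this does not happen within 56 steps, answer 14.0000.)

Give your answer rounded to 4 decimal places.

Answer: 2.5000

Derivation:
Step 0: x=[5.5000] v=[0.0000]
Step 1: x=[5.1414] v=[-1.4344]
Step 2: x=[4.4620] v=[-2.7175]
Step 3: x=[3.5335] v=[-3.7140]
Step 4: x=[2.4538] v=[-4.3188]
Step 5: x=[1.3368] v=[-4.4681]
Step 6: x=[0.3003] v=[-4.1461]
Step 7: x=[-0.5464] v=[-3.3869]
Step 8: x=[-1.1140] v=[-2.2705]
Step 9: x=[-1.3427] v=[-0.9146]
Step 10: x=[-1.2083] v=[0.5378]
First v>=0 after going negative at step 10, time=2.5000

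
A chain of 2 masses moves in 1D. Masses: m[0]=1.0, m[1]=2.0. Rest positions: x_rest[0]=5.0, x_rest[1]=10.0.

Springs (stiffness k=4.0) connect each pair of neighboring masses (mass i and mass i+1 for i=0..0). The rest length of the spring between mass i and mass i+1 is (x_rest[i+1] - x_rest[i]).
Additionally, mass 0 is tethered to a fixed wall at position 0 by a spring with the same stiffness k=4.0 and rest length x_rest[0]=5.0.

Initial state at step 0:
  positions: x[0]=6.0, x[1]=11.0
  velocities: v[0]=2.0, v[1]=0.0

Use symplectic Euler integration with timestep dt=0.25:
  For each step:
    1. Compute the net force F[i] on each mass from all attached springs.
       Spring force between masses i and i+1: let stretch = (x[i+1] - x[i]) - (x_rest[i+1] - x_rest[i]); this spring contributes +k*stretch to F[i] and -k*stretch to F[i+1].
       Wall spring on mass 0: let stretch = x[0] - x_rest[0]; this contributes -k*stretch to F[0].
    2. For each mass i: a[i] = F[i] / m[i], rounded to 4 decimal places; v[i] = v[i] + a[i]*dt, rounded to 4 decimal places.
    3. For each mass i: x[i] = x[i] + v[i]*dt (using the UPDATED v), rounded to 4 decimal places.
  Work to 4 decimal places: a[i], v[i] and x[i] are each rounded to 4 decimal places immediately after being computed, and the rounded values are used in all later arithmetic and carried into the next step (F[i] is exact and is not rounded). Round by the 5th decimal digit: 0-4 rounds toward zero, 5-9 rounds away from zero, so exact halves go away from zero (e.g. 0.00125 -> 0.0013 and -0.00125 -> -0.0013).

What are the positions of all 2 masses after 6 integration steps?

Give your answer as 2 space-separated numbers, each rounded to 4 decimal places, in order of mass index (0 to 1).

Answer: 4.8302 10.7024

Derivation:
Step 0: x=[6.0000 11.0000] v=[2.0000 0.0000]
Step 1: x=[6.2500 11.0000] v=[1.0000 0.0000]
Step 2: x=[6.1250 11.0313] v=[-0.5000 0.1250]
Step 3: x=[5.6953 11.0743] v=[-1.7187 0.1719]
Step 4: x=[5.1866 11.0699] v=[-2.0350 -0.0176]
Step 5: x=[4.8520 10.9551] v=[-1.3383 -0.4593]
Step 6: x=[4.8302 10.7024] v=[-0.0872 -1.0109]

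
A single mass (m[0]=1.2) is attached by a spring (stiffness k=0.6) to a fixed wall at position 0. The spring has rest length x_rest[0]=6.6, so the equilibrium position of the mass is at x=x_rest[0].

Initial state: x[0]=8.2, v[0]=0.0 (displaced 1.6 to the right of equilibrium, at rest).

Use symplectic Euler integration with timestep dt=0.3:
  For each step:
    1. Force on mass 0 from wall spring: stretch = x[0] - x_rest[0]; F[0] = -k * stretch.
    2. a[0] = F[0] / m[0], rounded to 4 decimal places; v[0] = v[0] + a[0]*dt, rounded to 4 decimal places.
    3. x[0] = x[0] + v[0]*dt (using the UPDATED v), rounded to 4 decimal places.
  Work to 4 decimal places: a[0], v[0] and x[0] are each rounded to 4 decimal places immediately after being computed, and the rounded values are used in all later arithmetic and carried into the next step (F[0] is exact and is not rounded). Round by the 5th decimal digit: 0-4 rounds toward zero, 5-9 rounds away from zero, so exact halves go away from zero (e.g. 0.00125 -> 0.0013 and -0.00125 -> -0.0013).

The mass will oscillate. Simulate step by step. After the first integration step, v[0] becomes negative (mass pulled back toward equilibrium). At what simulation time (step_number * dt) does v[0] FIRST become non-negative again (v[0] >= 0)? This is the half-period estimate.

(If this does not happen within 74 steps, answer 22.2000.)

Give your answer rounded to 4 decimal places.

Step 0: x=[8.2000] v=[0.0000]
Step 1: x=[8.1280] v=[-0.2400]
Step 2: x=[7.9872] v=[-0.4692]
Step 3: x=[7.7840] v=[-0.6773]
Step 4: x=[7.5275] v=[-0.8549]
Step 5: x=[7.2293] v=[-0.9940]
Step 6: x=[6.9028] v=[-1.0884]
Step 7: x=[6.5627] v=[-1.1338]
Step 8: x=[6.2242] v=[-1.1282]
Step 9: x=[5.9027] v=[-1.0718]
Step 10: x=[5.6125] v=[-0.9672]
Step 11: x=[5.3668] v=[-0.8191]
Step 12: x=[5.1766] v=[-0.6341]
Step 13: x=[5.0504] v=[-0.4206]
Step 14: x=[4.9939] v=[-0.1882]
Step 15: x=[5.0097] v=[0.0527]
First v>=0 after going negative at step 15, time=4.5000

Answer: 4.5000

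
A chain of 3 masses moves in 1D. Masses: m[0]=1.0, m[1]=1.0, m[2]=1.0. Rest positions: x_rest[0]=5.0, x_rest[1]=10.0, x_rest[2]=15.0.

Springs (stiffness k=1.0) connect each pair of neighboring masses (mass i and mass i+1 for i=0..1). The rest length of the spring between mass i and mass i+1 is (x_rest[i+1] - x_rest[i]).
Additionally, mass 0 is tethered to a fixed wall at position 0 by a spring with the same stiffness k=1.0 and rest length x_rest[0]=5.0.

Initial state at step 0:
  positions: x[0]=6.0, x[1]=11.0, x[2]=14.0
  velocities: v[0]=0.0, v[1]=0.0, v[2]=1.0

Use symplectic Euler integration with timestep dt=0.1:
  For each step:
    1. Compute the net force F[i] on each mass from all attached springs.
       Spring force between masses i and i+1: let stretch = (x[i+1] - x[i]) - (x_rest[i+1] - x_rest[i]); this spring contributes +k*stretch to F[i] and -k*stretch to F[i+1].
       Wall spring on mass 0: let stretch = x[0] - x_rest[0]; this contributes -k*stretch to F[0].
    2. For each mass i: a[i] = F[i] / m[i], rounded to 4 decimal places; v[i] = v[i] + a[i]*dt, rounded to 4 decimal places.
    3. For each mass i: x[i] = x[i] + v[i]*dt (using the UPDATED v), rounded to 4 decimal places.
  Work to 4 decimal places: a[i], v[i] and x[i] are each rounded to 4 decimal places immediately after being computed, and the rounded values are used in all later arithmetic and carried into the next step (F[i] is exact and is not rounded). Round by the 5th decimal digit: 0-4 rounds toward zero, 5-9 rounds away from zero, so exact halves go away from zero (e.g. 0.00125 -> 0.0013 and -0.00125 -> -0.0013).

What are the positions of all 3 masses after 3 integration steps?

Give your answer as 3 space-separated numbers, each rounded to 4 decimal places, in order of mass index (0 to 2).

Step 0: x=[6.0000 11.0000 14.0000] v=[0.0000 0.0000 1.0000]
Step 1: x=[5.9900 10.9800 14.1200] v=[-0.1000 -0.2000 1.2000]
Step 2: x=[5.9700 10.9415 14.2586] v=[-0.2000 -0.3850 1.3860]
Step 3: x=[5.9400 10.8865 14.4140] v=[-0.2999 -0.5504 1.5543]

Answer: 5.9400 10.8865 14.4140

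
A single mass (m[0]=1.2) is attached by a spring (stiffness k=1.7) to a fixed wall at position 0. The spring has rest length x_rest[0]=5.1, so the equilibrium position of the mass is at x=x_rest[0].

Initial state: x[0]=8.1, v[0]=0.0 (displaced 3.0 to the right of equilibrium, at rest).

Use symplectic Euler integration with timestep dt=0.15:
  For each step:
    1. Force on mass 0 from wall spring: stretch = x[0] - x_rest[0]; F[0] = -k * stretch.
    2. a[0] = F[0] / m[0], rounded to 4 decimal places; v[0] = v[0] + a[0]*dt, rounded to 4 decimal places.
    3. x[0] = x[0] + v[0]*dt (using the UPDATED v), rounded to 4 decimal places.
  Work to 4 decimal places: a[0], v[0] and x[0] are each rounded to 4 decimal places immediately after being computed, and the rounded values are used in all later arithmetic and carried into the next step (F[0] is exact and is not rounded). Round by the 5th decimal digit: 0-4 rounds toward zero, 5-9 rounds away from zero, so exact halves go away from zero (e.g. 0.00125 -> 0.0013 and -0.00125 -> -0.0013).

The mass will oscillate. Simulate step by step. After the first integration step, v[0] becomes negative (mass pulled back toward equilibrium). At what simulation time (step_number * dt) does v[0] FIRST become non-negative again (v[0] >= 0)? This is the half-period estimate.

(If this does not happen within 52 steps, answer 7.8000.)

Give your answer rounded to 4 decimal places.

Answer: 2.7000

Derivation:
Step 0: x=[8.1000] v=[0.0000]
Step 1: x=[8.0044] v=[-0.6375]
Step 2: x=[7.8162] v=[-1.2547]
Step 3: x=[7.5414] v=[-1.8319]
Step 4: x=[7.1888] v=[-2.3507]
Step 5: x=[6.7696] v=[-2.7946]
Step 6: x=[6.2972] v=[-3.1494]
Step 7: x=[5.7866] v=[-3.4038]
Step 8: x=[5.2541] v=[-3.5497]
Step 9: x=[4.7167] v=[-3.5824]
Step 10: x=[4.1916] v=[-3.5010]
Step 11: x=[3.6954] v=[-3.3080]
Step 12: x=[3.2440] v=[-3.0095]
Step 13: x=[2.8517] v=[-2.6151]
Step 14: x=[2.5311] v=[-2.1373]
Step 15: x=[2.2924] v=[-1.5914]
Step 16: x=[2.1432] v=[-0.9948]
Step 17: x=[2.0882] v=[-0.3665]
Step 18: x=[2.1292] v=[0.2735]
First v>=0 after going negative at step 18, time=2.7000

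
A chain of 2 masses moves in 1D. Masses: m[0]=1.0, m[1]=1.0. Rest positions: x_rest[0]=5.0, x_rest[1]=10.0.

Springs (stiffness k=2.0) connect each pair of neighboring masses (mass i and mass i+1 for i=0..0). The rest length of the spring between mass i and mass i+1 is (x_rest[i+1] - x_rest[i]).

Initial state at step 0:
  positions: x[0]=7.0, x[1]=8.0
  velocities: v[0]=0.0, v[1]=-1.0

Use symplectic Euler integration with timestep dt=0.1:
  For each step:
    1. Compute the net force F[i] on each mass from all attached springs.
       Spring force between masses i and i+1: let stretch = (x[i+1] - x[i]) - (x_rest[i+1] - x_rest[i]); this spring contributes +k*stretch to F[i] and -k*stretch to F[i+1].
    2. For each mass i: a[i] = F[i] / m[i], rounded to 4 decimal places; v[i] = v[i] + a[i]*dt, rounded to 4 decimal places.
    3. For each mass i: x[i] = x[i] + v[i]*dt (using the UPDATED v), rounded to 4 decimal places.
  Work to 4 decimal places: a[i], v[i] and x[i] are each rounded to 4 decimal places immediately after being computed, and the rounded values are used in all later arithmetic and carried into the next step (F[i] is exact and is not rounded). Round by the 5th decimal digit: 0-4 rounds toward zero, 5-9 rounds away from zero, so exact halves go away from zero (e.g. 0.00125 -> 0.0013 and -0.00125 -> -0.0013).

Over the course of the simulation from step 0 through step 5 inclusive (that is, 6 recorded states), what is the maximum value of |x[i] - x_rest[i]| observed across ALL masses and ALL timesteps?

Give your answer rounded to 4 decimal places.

Answer: 2.0200

Derivation:
Step 0: x=[7.0000 8.0000] v=[0.0000 -1.0000]
Step 1: x=[6.9200 7.9800] v=[-0.8000 -0.2000]
Step 2: x=[6.7612 8.0388] v=[-1.5880 0.5880]
Step 3: x=[6.5280 8.1721] v=[-2.3325 1.3325]
Step 4: x=[6.2276 8.3725] v=[-3.0037 2.0037]
Step 5: x=[5.8701 8.6300] v=[-3.5747 2.5747]
Max displacement = 2.0200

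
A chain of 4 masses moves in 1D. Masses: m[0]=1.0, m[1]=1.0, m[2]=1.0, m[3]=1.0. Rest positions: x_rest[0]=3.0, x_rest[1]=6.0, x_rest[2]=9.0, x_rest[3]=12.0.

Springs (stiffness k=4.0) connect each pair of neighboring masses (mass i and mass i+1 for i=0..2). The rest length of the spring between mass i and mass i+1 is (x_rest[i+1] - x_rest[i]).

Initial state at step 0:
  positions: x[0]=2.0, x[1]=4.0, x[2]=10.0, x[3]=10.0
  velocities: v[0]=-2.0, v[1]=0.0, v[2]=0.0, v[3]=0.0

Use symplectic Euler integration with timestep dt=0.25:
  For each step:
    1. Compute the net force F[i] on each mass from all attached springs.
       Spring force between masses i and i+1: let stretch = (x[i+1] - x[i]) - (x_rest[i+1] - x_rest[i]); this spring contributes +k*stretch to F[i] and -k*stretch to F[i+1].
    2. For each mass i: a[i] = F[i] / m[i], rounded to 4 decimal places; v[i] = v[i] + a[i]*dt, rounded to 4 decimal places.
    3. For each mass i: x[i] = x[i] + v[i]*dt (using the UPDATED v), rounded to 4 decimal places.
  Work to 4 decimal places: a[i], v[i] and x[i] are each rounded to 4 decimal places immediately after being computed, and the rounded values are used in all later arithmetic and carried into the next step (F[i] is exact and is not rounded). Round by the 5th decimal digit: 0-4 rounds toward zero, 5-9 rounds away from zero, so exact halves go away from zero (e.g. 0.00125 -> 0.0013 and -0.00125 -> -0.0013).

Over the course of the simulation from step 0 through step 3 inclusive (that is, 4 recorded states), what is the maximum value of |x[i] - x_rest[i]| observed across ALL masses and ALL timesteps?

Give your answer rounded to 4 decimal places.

Step 0: x=[2.0000 4.0000 10.0000 10.0000] v=[-2.0000 0.0000 0.0000 0.0000]
Step 1: x=[1.2500 5.0000 8.5000 10.7500] v=[-3.0000 4.0000 -6.0000 3.0000]
Step 2: x=[0.6875 5.9375 6.6875 11.6875] v=[-2.2500 3.7500 -7.2500 3.7500]
Step 3: x=[0.6875 5.7500 5.9375 12.1250] v=[0.0000 -0.7500 -3.0000 1.7500]
Max displacement = 3.0625

Answer: 3.0625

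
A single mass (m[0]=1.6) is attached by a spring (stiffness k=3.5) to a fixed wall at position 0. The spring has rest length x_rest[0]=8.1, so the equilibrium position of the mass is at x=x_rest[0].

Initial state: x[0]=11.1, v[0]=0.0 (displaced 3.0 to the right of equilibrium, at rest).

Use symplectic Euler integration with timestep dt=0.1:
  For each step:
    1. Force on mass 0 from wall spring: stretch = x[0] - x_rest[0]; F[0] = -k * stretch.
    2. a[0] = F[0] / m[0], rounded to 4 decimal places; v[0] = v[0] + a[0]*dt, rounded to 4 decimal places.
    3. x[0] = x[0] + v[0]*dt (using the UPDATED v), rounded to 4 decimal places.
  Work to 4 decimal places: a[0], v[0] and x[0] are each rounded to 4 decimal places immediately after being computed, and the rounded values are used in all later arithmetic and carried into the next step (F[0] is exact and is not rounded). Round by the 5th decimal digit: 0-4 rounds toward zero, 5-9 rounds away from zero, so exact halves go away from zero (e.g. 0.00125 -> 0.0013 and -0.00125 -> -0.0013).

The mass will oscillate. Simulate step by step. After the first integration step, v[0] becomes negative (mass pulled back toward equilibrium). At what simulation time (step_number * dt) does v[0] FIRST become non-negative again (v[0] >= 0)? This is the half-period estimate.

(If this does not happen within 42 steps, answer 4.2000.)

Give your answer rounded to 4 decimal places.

Step 0: x=[11.1000] v=[0.0000]
Step 1: x=[11.0344] v=[-0.6563]
Step 2: x=[10.9046] v=[-1.2982]
Step 3: x=[10.7134] v=[-1.9117]
Step 4: x=[10.4651] v=[-2.4834]
Step 5: x=[10.1650] v=[-3.0008]
Step 6: x=[9.8198] v=[-3.4525]
Step 7: x=[9.4369] v=[-3.8287]
Step 8: x=[9.0248] v=[-4.1212]
Step 9: x=[8.5925] v=[-4.3235]
Step 10: x=[8.1494] v=[-4.4312]
Step 11: x=[7.7052] v=[-4.4420]
Step 12: x=[7.2696] v=[-4.3556]
Step 13: x=[6.8522] v=[-4.1740]
Step 14: x=[6.4621] v=[-3.9010]
Step 15: x=[6.1078] v=[-3.5427]
Step 16: x=[5.7971] v=[-3.1069]
Step 17: x=[5.5368] v=[-2.6031]
Step 18: x=[5.3326] v=[-2.0424]
Step 19: x=[5.1889] v=[-1.4370]
Step 20: x=[5.1089] v=[-0.8002]
Step 21: x=[5.0943] v=[-0.1459]
Step 22: x=[5.1455] v=[0.5116]
First v>=0 after going negative at step 22, time=2.2000

Answer: 2.2000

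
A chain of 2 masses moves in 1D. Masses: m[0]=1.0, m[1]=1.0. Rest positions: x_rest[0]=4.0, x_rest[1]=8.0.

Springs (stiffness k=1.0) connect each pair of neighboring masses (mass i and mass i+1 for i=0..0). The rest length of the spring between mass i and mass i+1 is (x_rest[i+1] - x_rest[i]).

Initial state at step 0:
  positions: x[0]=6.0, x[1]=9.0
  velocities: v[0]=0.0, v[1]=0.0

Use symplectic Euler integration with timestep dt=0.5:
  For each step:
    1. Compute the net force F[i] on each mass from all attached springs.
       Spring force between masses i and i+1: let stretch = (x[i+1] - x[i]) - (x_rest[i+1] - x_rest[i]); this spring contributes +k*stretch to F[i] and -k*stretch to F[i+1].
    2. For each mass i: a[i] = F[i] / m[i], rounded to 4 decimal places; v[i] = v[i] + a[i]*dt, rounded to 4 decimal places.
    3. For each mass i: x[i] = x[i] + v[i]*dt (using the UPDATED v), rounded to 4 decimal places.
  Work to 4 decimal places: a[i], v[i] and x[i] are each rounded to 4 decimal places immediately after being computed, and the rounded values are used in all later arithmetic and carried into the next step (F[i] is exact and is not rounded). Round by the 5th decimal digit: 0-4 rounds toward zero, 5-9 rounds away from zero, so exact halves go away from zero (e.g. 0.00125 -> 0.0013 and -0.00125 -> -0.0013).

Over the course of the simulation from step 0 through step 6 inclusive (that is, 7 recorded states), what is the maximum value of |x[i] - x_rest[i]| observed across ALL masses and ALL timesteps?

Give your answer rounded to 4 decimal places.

Answer: 2.0313

Derivation:
Step 0: x=[6.0000 9.0000] v=[0.0000 0.0000]
Step 1: x=[5.7500 9.2500] v=[-0.5000 0.5000]
Step 2: x=[5.3750 9.6250] v=[-0.7500 0.7500]
Step 3: x=[5.0625 9.9375] v=[-0.6250 0.6250]
Step 4: x=[4.9688 10.0313] v=[-0.1875 0.1875]
Step 5: x=[5.1407 9.8594] v=[0.3438 -0.3438]
Step 6: x=[5.4923 9.5078] v=[0.7032 -0.7032]
Max displacement = 2.0313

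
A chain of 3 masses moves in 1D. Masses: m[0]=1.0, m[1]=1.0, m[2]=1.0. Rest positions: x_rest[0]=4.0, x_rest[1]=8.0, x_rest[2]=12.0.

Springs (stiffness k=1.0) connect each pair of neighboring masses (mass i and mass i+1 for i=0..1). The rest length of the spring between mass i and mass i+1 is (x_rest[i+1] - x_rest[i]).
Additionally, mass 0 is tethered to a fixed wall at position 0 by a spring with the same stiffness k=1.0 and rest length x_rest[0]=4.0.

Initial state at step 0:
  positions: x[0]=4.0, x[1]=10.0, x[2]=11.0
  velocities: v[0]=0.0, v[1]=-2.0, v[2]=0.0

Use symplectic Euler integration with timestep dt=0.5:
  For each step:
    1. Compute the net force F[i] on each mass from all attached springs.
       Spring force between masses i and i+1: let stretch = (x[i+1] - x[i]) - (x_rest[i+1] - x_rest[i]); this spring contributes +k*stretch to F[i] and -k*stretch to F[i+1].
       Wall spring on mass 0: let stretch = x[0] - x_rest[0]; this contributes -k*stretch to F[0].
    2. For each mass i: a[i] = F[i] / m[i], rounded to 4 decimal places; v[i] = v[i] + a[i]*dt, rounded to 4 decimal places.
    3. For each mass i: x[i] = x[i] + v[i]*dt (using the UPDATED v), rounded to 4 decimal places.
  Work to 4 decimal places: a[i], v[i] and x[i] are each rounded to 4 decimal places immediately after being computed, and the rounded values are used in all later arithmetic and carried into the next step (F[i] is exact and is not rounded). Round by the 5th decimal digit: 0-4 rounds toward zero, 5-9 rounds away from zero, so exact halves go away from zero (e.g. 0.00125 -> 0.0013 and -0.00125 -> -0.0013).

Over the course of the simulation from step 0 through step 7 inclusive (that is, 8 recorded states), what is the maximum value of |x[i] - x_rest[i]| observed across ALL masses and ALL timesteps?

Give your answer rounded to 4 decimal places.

Step 0: x=[4.0000 10.0000 11.0000] v=[0.0000 -2.0000 0.0000]
Step 1: x=[4.5000 7.7500 11.7500] v=[1.0000 -4.5000 1.5000]
Step 2: x=[4.6875 5.6875 12.5000] v=[0.3750 -4.1250 1.5000]
Step 3: x=[3.9531 5.0781 12.5469] v=[-1.4688 -1.2188 0.0938]
Step 4: x=[2.5117 6.0547 11.7266] v=[-2.8829 1.9531 -1.6406]
Step 5: x=[1.3281 7.5635 10.4883] v=[-2.3673 3.0176 -2.4766]
Step 6: x=[1.3713 8.2447 9.5188] v=[0.0864 1.3623 -1.9390]
Step 7: x=[2.7901 7.5260 9.2308] v=[2.8375 -1.4374 -0.5761]
Max displacement = 2.9219

Answer: 2.9219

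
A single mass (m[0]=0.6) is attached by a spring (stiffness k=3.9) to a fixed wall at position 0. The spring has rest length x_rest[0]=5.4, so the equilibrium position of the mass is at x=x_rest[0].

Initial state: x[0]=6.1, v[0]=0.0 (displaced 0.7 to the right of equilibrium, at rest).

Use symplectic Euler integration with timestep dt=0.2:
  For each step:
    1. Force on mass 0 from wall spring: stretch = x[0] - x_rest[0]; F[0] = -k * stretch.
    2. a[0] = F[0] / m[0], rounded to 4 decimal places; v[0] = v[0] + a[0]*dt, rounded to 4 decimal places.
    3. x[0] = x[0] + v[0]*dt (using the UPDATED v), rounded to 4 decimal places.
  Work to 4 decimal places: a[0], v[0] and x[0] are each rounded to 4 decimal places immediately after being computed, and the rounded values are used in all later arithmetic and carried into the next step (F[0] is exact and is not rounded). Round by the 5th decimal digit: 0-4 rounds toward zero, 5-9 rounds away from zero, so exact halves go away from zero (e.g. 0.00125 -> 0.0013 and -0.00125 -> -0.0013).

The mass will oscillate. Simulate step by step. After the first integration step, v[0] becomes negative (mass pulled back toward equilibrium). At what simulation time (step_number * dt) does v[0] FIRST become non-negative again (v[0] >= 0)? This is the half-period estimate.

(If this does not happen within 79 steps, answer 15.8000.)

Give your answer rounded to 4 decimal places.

Step 0: x=[6.1000] v=[0.0000]
Step 1: x=[5.9180] v=[-0.9100]
Step 2: x=[5.6013] v=[-1.5834]
Step 3: x=[5.2323] v=[-1.8451]
Step 4: x=[4.9069] v=[-1.6271]
Step 5: x=[4.7097] v=[-0.9861]
Step 6: x=[4.6920] v=[-0.0887]
Step 7: x=[4.8583] v=[0.8317]
First v>=0 after going negative at step 7, time=1.4000

Answer: 1.4000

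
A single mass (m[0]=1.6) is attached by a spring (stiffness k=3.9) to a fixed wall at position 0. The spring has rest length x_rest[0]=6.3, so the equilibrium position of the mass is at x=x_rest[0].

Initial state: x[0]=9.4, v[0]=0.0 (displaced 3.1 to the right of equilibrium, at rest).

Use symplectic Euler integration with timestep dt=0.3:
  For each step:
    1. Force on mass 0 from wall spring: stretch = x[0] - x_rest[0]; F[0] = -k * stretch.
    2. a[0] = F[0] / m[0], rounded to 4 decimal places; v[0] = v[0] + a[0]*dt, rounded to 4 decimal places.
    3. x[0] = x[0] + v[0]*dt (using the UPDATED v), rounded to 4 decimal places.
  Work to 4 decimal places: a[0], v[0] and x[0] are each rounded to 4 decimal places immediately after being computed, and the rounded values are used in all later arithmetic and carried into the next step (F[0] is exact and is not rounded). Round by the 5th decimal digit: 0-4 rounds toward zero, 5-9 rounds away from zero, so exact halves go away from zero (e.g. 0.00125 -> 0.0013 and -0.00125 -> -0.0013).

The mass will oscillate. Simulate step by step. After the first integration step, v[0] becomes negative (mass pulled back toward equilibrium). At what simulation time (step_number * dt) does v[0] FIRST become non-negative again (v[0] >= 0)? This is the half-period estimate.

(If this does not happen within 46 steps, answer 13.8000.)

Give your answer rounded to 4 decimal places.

Answer: 2.1000

Derivation:
Step 0: x=[9.4000] v=[0.0000]
Step 1: x=[8.7199] v=[-2.2669]
Step 2: x=[7.5090] v=[-4.0365]
Step 3: x=[6.0328] v=[-4.9206]
Step 4: x=[4.6152] v=[-4.7252]
Step 5: x=[3.5672] v=[-3.4932]
Step 6: x=[3.1188] v=[-1.4948]
Step 7: x=[3.3683] v=[0.8315]
First v>=0 after going negative at step 7, time=2.1000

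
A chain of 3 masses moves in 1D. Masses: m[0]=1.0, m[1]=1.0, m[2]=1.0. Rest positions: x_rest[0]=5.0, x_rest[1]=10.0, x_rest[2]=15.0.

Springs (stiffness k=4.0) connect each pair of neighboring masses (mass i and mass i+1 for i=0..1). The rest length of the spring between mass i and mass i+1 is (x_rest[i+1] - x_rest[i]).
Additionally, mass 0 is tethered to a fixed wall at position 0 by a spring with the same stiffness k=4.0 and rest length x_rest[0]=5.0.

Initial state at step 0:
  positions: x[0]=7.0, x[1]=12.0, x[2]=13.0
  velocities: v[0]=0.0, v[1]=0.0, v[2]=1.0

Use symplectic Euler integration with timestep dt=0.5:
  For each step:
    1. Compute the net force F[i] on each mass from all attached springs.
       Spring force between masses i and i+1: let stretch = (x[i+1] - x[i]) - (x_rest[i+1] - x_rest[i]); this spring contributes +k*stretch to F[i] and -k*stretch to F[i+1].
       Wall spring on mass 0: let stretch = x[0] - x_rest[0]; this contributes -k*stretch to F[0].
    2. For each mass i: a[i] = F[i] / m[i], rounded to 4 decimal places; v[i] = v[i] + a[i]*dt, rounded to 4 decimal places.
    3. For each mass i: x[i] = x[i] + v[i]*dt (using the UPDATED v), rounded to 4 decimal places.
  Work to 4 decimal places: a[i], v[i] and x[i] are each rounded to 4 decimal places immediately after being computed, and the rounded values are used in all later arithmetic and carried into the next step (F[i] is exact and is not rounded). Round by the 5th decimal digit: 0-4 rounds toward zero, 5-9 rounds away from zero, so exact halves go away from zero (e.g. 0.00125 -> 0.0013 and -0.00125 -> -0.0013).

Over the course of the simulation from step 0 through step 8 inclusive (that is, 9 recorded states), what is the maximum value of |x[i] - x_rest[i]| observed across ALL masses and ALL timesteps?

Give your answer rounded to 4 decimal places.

Step 0: x=[7.0000 12.0000 13.0000] v=[0.0000 0.0000 1.0000]
Step 1: x=[5.0000 8.0000 17.5000] v=[-4.0000 -8.0000 9.0000]
Step 2: x=[1.0000 10.5000 17.5000] v=[-8.0000 5.0000 0.0000]
Step 3: x=[5.5000 10.5000 15.5000] v=[9.0000 0.0000 -4.0000]
Step 4: x=[9.5000 10.5000 13.5000] v=[8.0000 0.0000 -4.0000]
Step 5: x=[5.0000 12.5000 13.5000] v=[-9.0000 4.0000 0.0000]
Step 6: x=[3.0000 8.0000 17.5000] v=[-4.0000 -9.0000 8.0000]
Step 7: x=[3.0000 8.0000 17.0000] v=[0.0000 0.0000 -1.0000]
Step 8: x=[5.0000 12.0000 12.5000] v=[4.0000 8.0000 -9.0000]
Max displacement = 4.5000

Answer: 4.5000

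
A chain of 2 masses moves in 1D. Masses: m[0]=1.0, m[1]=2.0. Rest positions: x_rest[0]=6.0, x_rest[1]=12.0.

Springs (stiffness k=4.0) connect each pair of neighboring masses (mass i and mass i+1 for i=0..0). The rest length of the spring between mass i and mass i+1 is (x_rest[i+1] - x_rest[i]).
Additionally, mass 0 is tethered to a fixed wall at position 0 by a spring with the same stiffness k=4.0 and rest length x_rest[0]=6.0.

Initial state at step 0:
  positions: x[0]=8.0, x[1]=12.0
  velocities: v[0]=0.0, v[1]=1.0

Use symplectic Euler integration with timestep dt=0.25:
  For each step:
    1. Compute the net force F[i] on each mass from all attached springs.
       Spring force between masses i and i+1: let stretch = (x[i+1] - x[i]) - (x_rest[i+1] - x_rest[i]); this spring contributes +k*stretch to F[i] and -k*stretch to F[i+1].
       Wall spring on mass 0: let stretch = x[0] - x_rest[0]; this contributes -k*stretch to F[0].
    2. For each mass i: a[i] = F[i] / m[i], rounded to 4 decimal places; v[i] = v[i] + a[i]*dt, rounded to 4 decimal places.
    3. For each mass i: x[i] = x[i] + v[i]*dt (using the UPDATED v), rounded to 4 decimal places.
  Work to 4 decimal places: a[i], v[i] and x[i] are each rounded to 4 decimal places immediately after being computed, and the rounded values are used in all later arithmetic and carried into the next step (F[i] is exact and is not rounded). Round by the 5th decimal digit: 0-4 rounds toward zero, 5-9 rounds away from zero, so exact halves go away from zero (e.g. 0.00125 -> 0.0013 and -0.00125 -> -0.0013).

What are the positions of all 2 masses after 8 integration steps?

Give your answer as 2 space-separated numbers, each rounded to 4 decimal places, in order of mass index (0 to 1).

Step 0: x=[8.0000 12.0000] v=[0.0000 1.0000]
Step 1: x=[7.0000 12.5000] v=[-4.0000 2.0000]
Step 2: x=[5.6250 13.0625] v=[-5.5000 2.2500]
Step 3: x=[4.7031 13.4453] v=[-3.6875 1.5313]
Step 4: x=[4.7910 13.4854] v=[0.3516 0.1602]
Step 5: x=[5.8548 13.1887] v=[4.2550 -1.1870]
Step 6: x=[7.2883 12.7252] v=[5.7341 -1.8540]
Step 7: x=[8.2590 12.3321] v=[3.8827 -1.5725]
Step 8: x=[8.1832 12.1798] v=[-0.3032 -0.6091]

Answer: 8.1832 12.1798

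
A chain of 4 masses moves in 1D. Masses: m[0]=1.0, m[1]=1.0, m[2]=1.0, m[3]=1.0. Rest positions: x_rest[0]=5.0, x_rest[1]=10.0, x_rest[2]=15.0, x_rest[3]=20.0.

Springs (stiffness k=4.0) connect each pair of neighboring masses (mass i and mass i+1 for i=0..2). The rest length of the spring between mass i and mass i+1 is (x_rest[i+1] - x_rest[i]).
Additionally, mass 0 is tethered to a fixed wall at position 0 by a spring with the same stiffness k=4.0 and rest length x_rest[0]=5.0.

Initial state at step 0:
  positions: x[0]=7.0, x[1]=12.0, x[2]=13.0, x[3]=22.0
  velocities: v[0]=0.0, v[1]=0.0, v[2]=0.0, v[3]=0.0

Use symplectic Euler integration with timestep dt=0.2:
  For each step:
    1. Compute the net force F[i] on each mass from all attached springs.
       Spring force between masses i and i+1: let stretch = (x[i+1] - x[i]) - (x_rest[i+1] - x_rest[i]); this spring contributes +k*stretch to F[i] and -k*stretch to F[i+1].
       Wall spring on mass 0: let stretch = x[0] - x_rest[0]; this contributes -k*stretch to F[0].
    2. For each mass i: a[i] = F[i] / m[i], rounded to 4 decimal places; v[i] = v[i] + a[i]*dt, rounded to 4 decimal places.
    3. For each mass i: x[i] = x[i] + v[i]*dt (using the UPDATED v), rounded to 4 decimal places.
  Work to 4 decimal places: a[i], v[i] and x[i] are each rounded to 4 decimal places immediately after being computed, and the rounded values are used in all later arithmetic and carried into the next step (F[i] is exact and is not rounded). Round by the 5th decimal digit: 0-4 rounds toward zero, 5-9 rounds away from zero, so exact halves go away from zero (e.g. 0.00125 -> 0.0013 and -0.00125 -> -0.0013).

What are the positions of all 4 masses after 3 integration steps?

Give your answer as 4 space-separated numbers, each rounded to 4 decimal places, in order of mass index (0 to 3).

Step 0: x=[7.0000 12.0000 13.0000 22.0000] v=[0.0000 0.0000 0.0000 0.0000]
Step 1: x=[6.6800 11.3600 14.2800 21.3600] v=[-1.6000 -3.2000 6.4000 -3.2000]
Step 2: x=[6.0400 10.4384 16.2256 20.3872] v=[-3.2000 -4.6080 9.7280 -4.8640]
Step 3: x=[5.1373 9.7390 17.9111 19.5485] v=[-4.5133 -3.4970 8.4275 -4.1933]

Answer: 5.1373 9.7390 17.9111 19.5485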